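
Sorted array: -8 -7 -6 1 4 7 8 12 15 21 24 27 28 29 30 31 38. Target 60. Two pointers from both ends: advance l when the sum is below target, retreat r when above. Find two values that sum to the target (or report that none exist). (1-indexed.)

(29, 31)

l=1 r=17: -8+38=30 <60, l++
l=2 r=17: -7+38=31 <60, l++
l=3 r=17: -6+38=32 <60, l++
l=4 r=17: 1+38=39 <60, l++
l=5 r=17: 4+38=42 <60, l++
l=6 r=17: 7+38=45 <60, l++
l=7 r=17: 8+38=46 <60, l++
l=8 r=17: 12+38=50 <60, l++
l=9 r=17: 15+38=53 <60, l++
l=10 r=17: 21+38=59 <60, l++
l=11 r=17: 24+38=62 >60, r--
l=11 r=16: 24+31=55 <60, l++
l=12 r=16: 27+31=58 <60, l++
l=13 r=16: 28+31=59 <60, l++
l=14 r=16: 29+31=60, found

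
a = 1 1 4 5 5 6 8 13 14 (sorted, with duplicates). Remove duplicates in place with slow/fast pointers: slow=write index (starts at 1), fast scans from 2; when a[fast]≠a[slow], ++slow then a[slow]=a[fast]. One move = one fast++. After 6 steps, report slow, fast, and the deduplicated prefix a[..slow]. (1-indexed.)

slow=5, fast=8, prefix=[1, 4, 5, 6, 8]

(s=1,f=2) a[fast]=1=a[slow] dup → fast++
(s=1,f=3) a[fast]=4≠a[slow]=1 write a[2]=4 → slow++,fast++
(s=2,f=4) a[fast]=5≠a[slow]=4 write a[3]=5 → slow++,fast++
(s=3,f=5) a[fast]=5=a[slow] dup → fast++
(s=3,f=6) a[fast]=6≠a[slow]=5 write a[4]=6 → slow++,fast++
(s=4,f=7) a[fast]=8≠a[slow]=6 write a[5]=8 → slow++,fast++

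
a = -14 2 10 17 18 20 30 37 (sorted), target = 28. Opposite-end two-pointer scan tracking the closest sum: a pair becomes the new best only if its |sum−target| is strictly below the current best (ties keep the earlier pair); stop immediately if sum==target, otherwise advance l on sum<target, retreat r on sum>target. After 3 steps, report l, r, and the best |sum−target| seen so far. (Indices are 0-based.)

[0,7] -14+37=23 d=5 * → l++
[1,7] 2+37=39 d=11 → r--
[1,6] 2+30=32 d=4 * → r--

l=1, r=5, best |Δ|=4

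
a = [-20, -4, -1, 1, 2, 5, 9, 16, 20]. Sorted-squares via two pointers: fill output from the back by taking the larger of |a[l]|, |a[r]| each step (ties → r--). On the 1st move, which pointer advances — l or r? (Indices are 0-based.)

[0,8] |-20|<=|20| out[8]=400 → r--

r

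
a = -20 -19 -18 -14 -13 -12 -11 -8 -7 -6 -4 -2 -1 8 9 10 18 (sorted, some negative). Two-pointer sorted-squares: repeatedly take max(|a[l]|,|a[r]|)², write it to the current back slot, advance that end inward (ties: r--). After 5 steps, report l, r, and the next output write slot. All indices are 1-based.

l=1 r=17: |-20|>|18| out[17]=400, l++
l=2 r=17: |-19|>|18| out[16]=361, l++
l=3 r=17: |-18|<=|18| out[15]=324, r--
l=3 r=16: |-18|>|10| out[14]=324, l++
l=4 r=16: |-14|>|10| out[13]=196, l++

l=5, r=16, next write slot=12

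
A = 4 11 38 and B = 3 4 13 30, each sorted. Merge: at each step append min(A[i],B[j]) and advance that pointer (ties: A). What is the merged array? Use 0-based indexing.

[3, 4, 4, 11, 13, 30, 38]

[i=0,j=0] A[i]=4>B[j]=3 take 3 → j++
[i=0,j=1] A[i]=4<=B[j]=4 take 4 → i++
[i=1,j=1] A[i]=11>B[j]=4 take 4 → j++
[i=1,j=2] A[i]=11<=B[j]=13 take 11 → i++
[i=2,j=2] A[i]=38>B[j]=13 take 13 → j++
[i=2,j=3] A[i]=38>B[j]=30 take 30 → j++
[i=2,j=4] B done, take A[i]=38 → i++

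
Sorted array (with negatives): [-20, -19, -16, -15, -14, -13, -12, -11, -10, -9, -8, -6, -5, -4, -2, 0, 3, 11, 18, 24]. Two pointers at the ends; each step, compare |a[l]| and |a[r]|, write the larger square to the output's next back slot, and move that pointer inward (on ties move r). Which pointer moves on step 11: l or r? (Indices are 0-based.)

l

l=0 r=19: |-20|<=|24| out[19]=576, r--
l=0 r=18: |-20|>|18| out[18]=400, l++
l=1 r=18: |-19|>|18| out[17]=361, l++
l=2 r=18: |-16|<=|18| out[16]=324, r--
l=2 r=17: |-16|>|11| out[15]=256, l++
l=3 r=17: |-15|>|11| out[14]=225, l++
l=4 r=17: |-14|>|11| out[13]=196, l++
l=5 r=17: |-13|>|11| out[12]=169, l++
l=6 r=17: |-12|>|11| out[11]=144, l++
l=7 r=17: |-11|<=|11| out[10]=121, r--
l=7 r=16: |-11|>|3| out[9]=121, l++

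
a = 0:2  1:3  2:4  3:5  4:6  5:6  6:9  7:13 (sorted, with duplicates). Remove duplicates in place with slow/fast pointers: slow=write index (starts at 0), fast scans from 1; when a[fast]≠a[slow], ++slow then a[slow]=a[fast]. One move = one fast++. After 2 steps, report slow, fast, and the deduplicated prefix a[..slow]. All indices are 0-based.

slow=2, fast=3, prefix=[2, 3, 4]

(s=0,f=1) a[fast]=3≠a[slow]=2 write a[1]=3 → slow++,fast++
(s=1,f=2) a[fast]=4≠a[slow]=3 write a[2]=4 → slow++,fast++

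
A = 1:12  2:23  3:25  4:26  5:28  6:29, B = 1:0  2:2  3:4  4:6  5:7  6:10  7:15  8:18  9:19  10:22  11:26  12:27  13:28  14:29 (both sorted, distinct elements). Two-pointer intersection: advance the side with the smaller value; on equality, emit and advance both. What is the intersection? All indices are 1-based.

[i=1,j=1] 12>0 → j++
[i=1,j=2] 12>2 → j++
[i=1,j=3] 12>4 → j++
[i=1,j=4] 12>6 → j++
[i=1,j=5] 12>7 → j++
[i=1,j=6] 12>10 → j++
[i=1,j=7] 12<15 → i++
[i=2,j=7] 23>15 → j++
[i=2,j=8] 23>18 → j++
[i=2,j=9] 23>19 → j++
[i=2,j=10] 23>22 → j++
[i=2,j=11] 23<26 → i++
[i=3,j=11] 25<26 → i++
[i=4,j=11] 26==26 emit → i++,j++
[i=5,j=12] 28>27 → j++
[i=5,j=13] 28==28 emit → i++,j++
[i=6,j=14] 29==29 emit → i++,j++

intersection = [26, 28, 29]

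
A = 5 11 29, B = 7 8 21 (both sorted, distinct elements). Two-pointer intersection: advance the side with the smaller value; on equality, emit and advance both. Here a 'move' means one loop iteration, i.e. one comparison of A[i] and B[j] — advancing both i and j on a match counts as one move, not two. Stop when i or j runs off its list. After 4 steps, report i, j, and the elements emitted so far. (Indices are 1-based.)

i=3, j=3, emitted=[]

[i=1,j=1] 5<7 → i++
[i=2,j=1] 11>7 → j++
[i=2,j=2] 11>8 → j++
[i=2,j=3] 11<21 → i++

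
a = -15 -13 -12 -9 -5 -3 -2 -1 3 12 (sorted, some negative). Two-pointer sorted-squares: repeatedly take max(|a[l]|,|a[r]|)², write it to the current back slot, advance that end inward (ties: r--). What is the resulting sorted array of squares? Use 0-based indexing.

[0,9] |-15|>|12| out[9]=225 → l++
[1,9] |-13|>|12| out[8]=169 → l++
[2,9] |-12|<=|12| out[7]=144 → r--
[2,8] |-12|>|3| out[6]=144 → l++
[3,8] |-9|>|3| out[5]=81 → l++
[4,8] |-5|>|3| out[4]=25 → l++
[5,8] |-3|<=|3| out[3]=9 → r--
[5,7] |-3|>|-1| out[2]=9 → l++
[6,7] |-2|>|-1| out[1]=4 → l++
[7,7] |-1|<=|-1| out[0]=1 → r--

[1, 4, 9, 9, 25, 81, 144, 144, 169, 225]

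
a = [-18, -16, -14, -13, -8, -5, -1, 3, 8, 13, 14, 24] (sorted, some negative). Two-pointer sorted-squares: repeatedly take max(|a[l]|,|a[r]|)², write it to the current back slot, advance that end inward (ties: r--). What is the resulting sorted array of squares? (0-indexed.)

[1, 9, 25, 64, 64, 169, 169, 196, 196, 256, 324, 576]

[0,11] |-18|<=|24| out[11]=576 → r--
[0,10] |-18|>|14| out[10]=324 → l++
[1,10] |-16|>|14| out[9]=256 → l++
[2,10] |-14|<=|14| out[8]=196 → r--
[2,9] |-14|>|13| out[7]=196 → l++
[3,9] |-13|<=|13| out[6]=169 → r--
[3,8] |-13|>|8| out[5]=169 → l++
[4,8] |-8|<=|8| out[4]=64 → r--
[4,7] |-8|>|3| out[3]=64 → l++
[5,7] |-5|>|3| out[2]=25 → l++
[6,7] |-1|<=|3| out[1]=9 → r--
[6,6] |-1|<=|-1| out[0]=1 → r--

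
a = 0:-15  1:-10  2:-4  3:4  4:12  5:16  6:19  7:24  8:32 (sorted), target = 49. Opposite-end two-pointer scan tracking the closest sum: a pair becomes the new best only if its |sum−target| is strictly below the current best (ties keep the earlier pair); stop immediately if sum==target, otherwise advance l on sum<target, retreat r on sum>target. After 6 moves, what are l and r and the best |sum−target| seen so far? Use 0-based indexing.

l=0 r=8: -15+32=17 d=32 *, l++
l=1 r=8: -10+32=22 d=27 *, l++
l=2 r=8: -4+32=28 d=21 *, l++
l=3 r=8: 4+32=36 d=13 *, l++
l=4 r=8: 12+32=44 d=5 *, l++
l=5 r=8: 16+32=48 d=1 *, l++

l=6, r=8, best |Δ|=1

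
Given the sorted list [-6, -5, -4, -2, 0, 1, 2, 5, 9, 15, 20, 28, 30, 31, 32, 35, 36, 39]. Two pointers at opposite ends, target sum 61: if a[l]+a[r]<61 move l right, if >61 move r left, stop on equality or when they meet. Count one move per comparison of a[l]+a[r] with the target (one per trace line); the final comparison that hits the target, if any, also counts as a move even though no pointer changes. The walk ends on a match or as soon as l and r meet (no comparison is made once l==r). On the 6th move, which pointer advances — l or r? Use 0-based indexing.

l=0 r=17: -6+39=33 <61, l++
l=1 r=17: -5+39=34 <61, l++
l=2 r=17: -4+39=35 <61, l++
l=3 r=17: -2+39=37 <61, l++
l=4 r=17: 0+39=39 <61, l++
l=5 r=17: 1+39=40 <61, l++

l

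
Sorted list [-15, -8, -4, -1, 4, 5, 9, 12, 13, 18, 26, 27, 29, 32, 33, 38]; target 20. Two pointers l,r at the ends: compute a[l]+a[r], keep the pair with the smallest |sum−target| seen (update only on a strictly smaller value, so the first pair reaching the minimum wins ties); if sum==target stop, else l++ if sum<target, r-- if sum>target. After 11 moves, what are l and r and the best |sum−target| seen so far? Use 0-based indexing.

[0,15] -15+38=23 d=3 * → r--
[0,14] -15+33=18 d=2 * → l++
[1,14] -8+33=25 d=5 → r--
[1,13] -8+32=24 d=4 → r--
[1,12] -8+29=21 d=1 * → r--
[1,11] -8+27=19 d=1 → l++
[2,11] -4+27=23 d=3 → r--
[2,10] -4+26=22 d=2 → r--
[2,9] -4+18=14 d=6 → l++
[3,9] -1+18=17 d=3 → l++
[4,9] 4+18=22 d=2 → r--

l=4, r=8, best |Δ|=1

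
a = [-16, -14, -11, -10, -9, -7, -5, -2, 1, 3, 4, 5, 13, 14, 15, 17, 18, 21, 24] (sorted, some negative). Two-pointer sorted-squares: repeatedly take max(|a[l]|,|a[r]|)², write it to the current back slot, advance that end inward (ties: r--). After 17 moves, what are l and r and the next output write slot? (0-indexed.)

l=7, r=8, next write slot=1

[0,18] |-16|<=|24| out[18]=576 → r--
[0,17] |-16|<=|21| out[17]=441 → r--
[0,16] |-16|<=|18| out[16]=324 → r--
[0,15] |-16|<=|17| out[15]=289 → r--
[0,14] |-16|>|15| out[14]=256 → l++
[1,14] |-14|<=|15| out[13]=225 → r--
[1,13] |-14|<=|14| out[12]=196 → r--
[1,12] |-14|>|13| out[11]=196 → l++
[2,12] |-11|<=|13| out[10]=169 → r--
[2,11] |-11|>|5| out[9]=121 → l++
[3,11] |-10|>|5| out[8]=100 → l++
[4,11] |-9|>|5| out[7]=81 → l++
[5,11] |-7|>|5| out[6]=49 → l++
[6,11] |-5|<=|5| out[5]=25 → r--
[6,10] |-5|>|4| out[4]=25 → l++
[7,10] |-2|<=|4| out[3]=16 → r--
[7,9] |-2|<=|3| out[2]=9 → r--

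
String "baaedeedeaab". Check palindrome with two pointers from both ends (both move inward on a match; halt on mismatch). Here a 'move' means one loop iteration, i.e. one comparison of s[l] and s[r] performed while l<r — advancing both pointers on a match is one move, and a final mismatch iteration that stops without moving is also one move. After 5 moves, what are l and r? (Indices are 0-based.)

l=5, r=6

l=0 r=11: 'b'=='b', l++,r--
l=1 r=10: 'a'=='a', l++,r--
l=2 r=9: 'a'=='a', l++,r--
l=3 r=8: 'e'=='e', l++,r--
l=4 r=7: 'd'=='d', l++,r--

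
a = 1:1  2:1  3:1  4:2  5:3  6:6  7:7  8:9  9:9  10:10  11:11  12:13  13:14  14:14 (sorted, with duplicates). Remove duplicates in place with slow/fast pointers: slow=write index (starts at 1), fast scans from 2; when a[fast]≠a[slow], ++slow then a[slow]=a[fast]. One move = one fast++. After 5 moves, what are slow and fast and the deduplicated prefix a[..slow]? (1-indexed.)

slow=1 fast=2: a[fast]=1=a[slow] dup, fast++
slow=1 fast=3: a[fast]=1=a[slow] dup, fast++
slow=1 fast=4: a[fast]=2≠a[slow]=1 write a[2]=2, slow++,fast++
slow=2 fast=5: a[fast]=3≠a[slow]=2 write a[3]=3, slow++,fast++
slow=3 fast=6: a[fast]=6≠a[slow]=3 write a[4]=6, slow++,fast++

slow=4, fast=7, prefix=[1, 2, 3, 6]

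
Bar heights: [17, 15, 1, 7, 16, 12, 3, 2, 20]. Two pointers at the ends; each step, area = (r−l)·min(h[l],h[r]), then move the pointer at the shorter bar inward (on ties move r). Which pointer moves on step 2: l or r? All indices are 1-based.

l

l=1 r=9: min(17,20)*8=136 best=136 *, l++
l=2 r=9: min(15,20)*7=105 best=136, l++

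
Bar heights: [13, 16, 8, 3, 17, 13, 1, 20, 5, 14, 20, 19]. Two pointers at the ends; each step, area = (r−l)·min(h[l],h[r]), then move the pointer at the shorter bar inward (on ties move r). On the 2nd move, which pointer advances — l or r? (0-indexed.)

l=0 r=11: min(13,19)*11=143 best=143 *, l++
l=1 r=11: min(16,19)*10=160 best=160 *, l++

l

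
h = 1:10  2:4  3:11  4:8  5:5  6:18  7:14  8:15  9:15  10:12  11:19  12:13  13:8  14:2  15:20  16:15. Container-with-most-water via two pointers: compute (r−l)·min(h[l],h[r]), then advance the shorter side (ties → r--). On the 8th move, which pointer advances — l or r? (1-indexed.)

l=1 r=16: min(10,15)*15=150 best=150 *, l++
l=2 r=16: min(4,15)*14=56 best=150, l++
l=3 r=16: min(11,15)*13=143 best=150, l++
l=4 r=16: min(8,15)*12=96 best=150, l++
l=5 r=16: min(5,15)*11=55 best=150, l++
l=6 r=16: min(18,15)*10=150 best=150, r--
l=6 r=15: min(18,20)*9=162 best=162 *, l++
l=7 r=15: min(14,20)*8=112 best=162, l++

l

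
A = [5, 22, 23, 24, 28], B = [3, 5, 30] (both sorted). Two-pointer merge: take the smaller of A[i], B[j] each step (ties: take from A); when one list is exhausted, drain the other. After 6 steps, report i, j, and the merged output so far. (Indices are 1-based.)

[i=1,j=1] A[i]=5>B[j]=3 take 3 → j++
[i=1,j=2] A[i]=5<=B[j]=5 take 5 → i++
[i=2,j=2] A[i]=22>B[j]=5 take 5 → j++
[i=2,j=3] A[i]=22<=B[j]=30 take 22 → i++
[i=3,j=3] A[i]=23<=B[j]=30 take 23 → i++
[i=4,j=3] A[i]=24<=B[j]=30 take 24 → i++

i=5, j=3, merged so far=[3, 5, 5, 22, 23, 24]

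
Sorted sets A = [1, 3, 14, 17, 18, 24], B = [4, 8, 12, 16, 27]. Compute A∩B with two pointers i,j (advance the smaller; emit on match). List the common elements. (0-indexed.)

intersection = []

i=0 j=0: 1<4, i++
i=1 j=0: 3<4, i++
i=2 j=0: 14>4, j++
i=2 j=1: 14>8, j++
i=2 j=2: 14>12, j++
i=2 j=3: 14<16, i++
i=3 j=3: 17>16, j++
i=3 j=4: 17<27, i++
i=4 j=4: 18<27, i++
i=5 j=4: 24<27, i++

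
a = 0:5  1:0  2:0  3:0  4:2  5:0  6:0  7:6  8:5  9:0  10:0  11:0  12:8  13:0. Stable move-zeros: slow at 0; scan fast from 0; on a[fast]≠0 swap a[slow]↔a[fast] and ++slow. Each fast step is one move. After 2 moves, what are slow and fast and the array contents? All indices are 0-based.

slow=1, fast=2, a=[5, 0, 0, 0, 2, 0, 0, 6, 5, 0, 0, 0, 8, 0]

(s=0,f=0) a[fast]=5≠0 swap→a[0]=5 → slow++,fast++
(s=1,f=1) a[fast]=0 → fast++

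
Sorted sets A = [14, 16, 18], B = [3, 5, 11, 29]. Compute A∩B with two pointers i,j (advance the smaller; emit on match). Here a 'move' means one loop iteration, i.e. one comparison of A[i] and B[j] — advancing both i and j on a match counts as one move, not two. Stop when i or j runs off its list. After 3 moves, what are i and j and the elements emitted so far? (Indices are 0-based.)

[i=0,j=0] 14>3 → j++
[i=0,j=1] 14>5 → j++
[i=0,j=2] 14>11 → j++

i=0, j=3, emitted=[]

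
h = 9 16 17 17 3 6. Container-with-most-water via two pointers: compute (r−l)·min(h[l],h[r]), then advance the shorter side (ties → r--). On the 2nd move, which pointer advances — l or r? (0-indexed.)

r

[0,5] min(9,6)*5=30 best=30 * → r--
[0,4] min(9,3)*4=12 best=30 → r--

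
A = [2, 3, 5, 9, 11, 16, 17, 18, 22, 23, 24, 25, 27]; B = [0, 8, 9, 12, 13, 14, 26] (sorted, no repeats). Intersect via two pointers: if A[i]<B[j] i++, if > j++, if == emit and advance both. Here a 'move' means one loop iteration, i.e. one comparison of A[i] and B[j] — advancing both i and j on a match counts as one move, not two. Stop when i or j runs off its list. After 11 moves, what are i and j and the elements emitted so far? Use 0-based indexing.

[i=0,j=0] 2>0 → j++
[i=0,j=1] 2<8 → i++
[i=1,j=1] 3<8 → i++
[i=2,j=1] 5<8 → i++
[i=3,j=1] 9>8 → j++
[i=3,j=2] 9==9 emit → i++,j++
[i=4,j=3] 11<12 → i++
[i=5,j=3] 16>12 → j++
[i=5,j=4] 16>13 → j++
[i=5,j=5] 16>14 → j++
[i=5,j=6] 16<26 → i++

i=6, j=6, emitted=[9]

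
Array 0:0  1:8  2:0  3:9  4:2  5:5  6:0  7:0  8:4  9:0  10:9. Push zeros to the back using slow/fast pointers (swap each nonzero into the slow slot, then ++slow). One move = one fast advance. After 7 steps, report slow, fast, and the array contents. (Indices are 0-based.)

slow=4, fast=7, a=[8, 9, 2, 5, 0, 0, 0, 0, 4, 0, 9]

slow=0 fast=0: a[fast]=0, fast++
slow=0 fast=1: a[fast]=8≠0 swap→a[0]=8, slow++,fast++
slow=1 fast=2: a[fast]=0, fast++
slow=1 fast=3: a[fast]=9≠0 swap→a[1]=9, slow++,fast++
slow=2 fast=4: a[fast]=2≠0 swap→a[2]=2, slow++,fast++
slow=3 fast=5: a[fast]=5≠0 swap→a[3]=5, slow++,fast++
slow=4 fast=6: a[fast]=0, fast++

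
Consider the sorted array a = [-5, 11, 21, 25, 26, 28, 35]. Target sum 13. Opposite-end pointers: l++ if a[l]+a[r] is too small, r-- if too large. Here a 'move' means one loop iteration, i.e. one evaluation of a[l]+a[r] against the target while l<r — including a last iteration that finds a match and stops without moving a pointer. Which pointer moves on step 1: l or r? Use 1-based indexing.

[1,7] -5+35=30 >13 → r--

r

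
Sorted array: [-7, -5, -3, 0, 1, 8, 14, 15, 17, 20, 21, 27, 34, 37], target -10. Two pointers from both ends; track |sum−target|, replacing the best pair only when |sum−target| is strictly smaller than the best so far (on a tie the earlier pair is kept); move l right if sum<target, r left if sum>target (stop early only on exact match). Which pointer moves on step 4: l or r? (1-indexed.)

l=1 r=14: -7+37=30 d=40 *, r--
l=1 r=13: -7+34=27 d=37 *, r--
l=1 r=12: -7+27=20 d=30 *, r--
l=1 r=11: -7+21=14 d=24 *, r--

r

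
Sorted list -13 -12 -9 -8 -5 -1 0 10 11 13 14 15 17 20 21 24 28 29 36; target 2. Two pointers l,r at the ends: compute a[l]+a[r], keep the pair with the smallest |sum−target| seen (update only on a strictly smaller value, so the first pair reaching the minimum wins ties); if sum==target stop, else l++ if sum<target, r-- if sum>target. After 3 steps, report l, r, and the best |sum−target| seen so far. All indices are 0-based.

l=0, r=15, best |Δ|=13

[0,18] -13+36=23 d=21 * → r--
[0,17] -13+29=16 d=14 * → r--
[0,16] -13+28=15 d=13 * → r--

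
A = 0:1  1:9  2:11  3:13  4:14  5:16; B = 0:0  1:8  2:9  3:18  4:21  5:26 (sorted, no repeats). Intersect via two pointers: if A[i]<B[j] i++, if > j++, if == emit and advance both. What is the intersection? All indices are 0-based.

[i=0,j=0] 1>0 → j++
[i=0,j=1] 1<8 → i++
[i=1,j=1] 9>8 → j++
[i=1,j=2] 9==9 emit → i++,j++
[i=2,j=3] 11<18 → i++
[i=3,j=3] 13<18 → i++
[i=4,j=3] 14<18 → i++
[i=5,j=3] 16<18 → i++

intersection = [9]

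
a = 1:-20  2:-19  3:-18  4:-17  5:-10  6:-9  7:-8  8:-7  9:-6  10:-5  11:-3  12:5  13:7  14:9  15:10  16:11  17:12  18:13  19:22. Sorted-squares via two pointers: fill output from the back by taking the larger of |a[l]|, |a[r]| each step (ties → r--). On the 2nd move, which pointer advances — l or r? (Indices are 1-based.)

l

[1,19] |-20|<=|22| out[19]=484 → r--
[1,18] |-20|>|13| out[18]=400 → l++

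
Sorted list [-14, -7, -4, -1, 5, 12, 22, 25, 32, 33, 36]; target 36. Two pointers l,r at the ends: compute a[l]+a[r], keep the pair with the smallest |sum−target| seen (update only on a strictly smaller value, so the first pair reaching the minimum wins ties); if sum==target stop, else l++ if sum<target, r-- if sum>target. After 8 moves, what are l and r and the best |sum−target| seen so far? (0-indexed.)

l=5, r=7, best |Δ|=1

l=0 r=10: -14+36=22 d=14 *, l++
l=1 r=10: -7+36=29 d=7 *, l++
l=2 r=10: -4+36=32 d=4 *, l++
l=3 r=10: -1+36=35 d=1 *, l++
l=4 r=10: 5+36=41 d=5, r--
l=4 r=9: 5+33=38 d=2, r--
l=4 r=8: 5+32=37 d=1, r--
l=4 r=7: 5+25=30 d=6, l++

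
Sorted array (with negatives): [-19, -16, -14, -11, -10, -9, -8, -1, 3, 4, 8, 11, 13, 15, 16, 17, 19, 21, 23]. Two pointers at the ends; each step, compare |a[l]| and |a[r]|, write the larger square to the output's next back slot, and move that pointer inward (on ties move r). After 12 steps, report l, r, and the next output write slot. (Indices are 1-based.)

l=5, r=11, next write slot=7

[1,19] |-19|<=|23| out[19]=529 → r--
[1,18] |-19|<=|21| out[18]=441 → r--
[1,17] |-19|<=|19| out[17]=361 → r--
[1,16] |-19|>|17| out[16]=361 → l++
[2,16] |-16|<=|17| out[15]=289 → r--
[2,15] |-16|<=|16| out[14]=256 → r--
[2,14] |-16|>|15| out[13]=256 → l++
[3,14] |-14|<=|15| out[12]=225 → r--
[3,13] |-14|>|13| out[11]=196 → l++
[4,13] |-11|<=|13| out[10]=169 → r--
[4,12] |-11|<=|11| out[9]=121 → r--
[4,11] |-11|>|8| out[8]=121 → l++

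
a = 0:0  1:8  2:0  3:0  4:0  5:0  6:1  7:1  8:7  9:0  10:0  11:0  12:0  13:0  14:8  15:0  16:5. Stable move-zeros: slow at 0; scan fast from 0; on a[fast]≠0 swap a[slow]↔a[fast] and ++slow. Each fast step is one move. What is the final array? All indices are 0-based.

[8, 1, 1, 7, 8, 5, 0, 0, 0, 0, 0, 0, 0, 0, 0, 0, 0]

(s=0,f=0) a[fast]=0 → fast++
(s=0,f=1) a[fast]=8≠0 swap→a[0]=8 → slow++,fast++
(s=1,f=2) a[fast]=0 → fast++
(s=1,f=3) a[fast]=0 → fast++
(s=1,f=4) a[fast]=0 → fast++
(s=1,f=5) a[fast]=0 → fast++
(s=1,f=6) a[fast]=1≠0 swap→a[1]=1 → slow++,fast++
(s=2,f=7) a[fast]=1≠0 swap→a[2]=1 → slow++,fast++
(s=3,f=8) a[fast]=7≠0 swap→a[3]=7 → slow++,fast++
(s=4,f=9) a[fast]=0 → fast++
(s=4,f=10) a[fast]=0 → fast++
(s=4,f=11) a[fast]=0 → fast++
(s=4,f=12) a[fast]=0 → fast++
(s=4,f=13) a[fast]=0 → fast++
(s=4,f=14) a[fast]=8≠0 swap→a[4]=8 → slow++,fast++
(s=5,f=15) a[fast]=0 → fast++
(s=5,f=16) a[fast]=5≠0 swap→a[5]=5 → slow++,fast++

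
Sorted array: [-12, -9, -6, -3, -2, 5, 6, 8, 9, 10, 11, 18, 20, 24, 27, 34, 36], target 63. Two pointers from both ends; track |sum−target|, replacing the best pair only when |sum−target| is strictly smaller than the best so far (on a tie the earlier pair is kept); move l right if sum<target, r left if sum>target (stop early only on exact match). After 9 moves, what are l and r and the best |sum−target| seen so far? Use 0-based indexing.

l=0 r=16: -12+36=24 d=39 *, l++
l=1 r=16: -9+36=27 d=36 *, l++
l=2 r=16: -6+36=30 d=33 *, l++
l=3 r=16: -3+36=33 d=30 *, l++
l=4 r=16: -2+36=34 d=29 *, l++
l=5 r=16: 5+36=41 d=22 *, l++
l=6 r=16: 6+36=42 d=21 *, l++
l=7 r=16: 8+36=44 d=19 *, l++
l=8 r=16: 9+36=45 d=18 *, l++

l=9, r=16, best |Δ|=18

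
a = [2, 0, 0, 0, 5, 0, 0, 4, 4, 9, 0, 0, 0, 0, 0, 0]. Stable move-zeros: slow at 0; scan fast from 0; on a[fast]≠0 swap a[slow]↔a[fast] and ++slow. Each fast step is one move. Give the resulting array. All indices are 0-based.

(s=0,f=0) a[fast]=2≠0 swap→a[0]=2 → slow++,fast++
(s=1,f=1) a[fast]=0 → fast++
(s=1,f=2) a[fast]=0 → fast++
(s=1,f=3) a[fast]=0 → fast++
(s=1,f=4) a[fast]=5≠0 swap→a[1]=5 → slow++,fast++
(s=2,f=5) a[fast]=0 → fast++
(s=2,f=6) a[fast]=0 → fast++
(s=2,f=7) a[fast]=4≠0 swap→a[2]=4 → slow++,fast++
(s=3,f=8) a[fast]=4≠0 swap→a[3]=4 → slow++,fast++
(s=4,f=9) a[fast]=9≠0 swap→a[4]=9 → slow++,fast++
(s=5,f=10) a[fast]=0 → fast++
(s=5,f=11) a[fast]=0 → fast++
(s=5,f=12) a[fast]=0 → fast++
(s=5,f=13) a[fast]=0 → fast++
(s=5,f=14) a[fast]=0 → fast++
(s=5,f=15) a[fast]=0 → fast++

[2, 5, 4, 4, 9, 0, 0, 0, 0, 0, 0, 0, 0, 0, 0, 0]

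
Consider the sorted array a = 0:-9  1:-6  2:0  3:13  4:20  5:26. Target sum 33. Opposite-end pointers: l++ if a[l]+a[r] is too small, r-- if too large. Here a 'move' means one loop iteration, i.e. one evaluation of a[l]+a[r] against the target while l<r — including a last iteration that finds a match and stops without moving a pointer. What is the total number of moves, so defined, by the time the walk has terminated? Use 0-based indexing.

l=0 r=5: -9+26=17 <33, l++
l=1 r=5: -6+26=20 <33, l++
l=2 r=5: 0+26=26 <33, l++
l=3 r=5: 13+26=39 >33, r--
l=3 r=4: 13+20=33, found

5 moves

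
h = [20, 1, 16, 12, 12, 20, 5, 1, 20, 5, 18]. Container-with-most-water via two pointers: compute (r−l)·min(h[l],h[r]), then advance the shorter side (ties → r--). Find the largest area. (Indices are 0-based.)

[0,10] min(20,18)*10=180 best=180 * → r--
[0,9] min(20,5)*9=45 best=180 → r--
[0,8] min(20,20)*8=160 best=180 → r--
[0,7] min(20,1)*7=7 best=180 → r--
[0,6] min(20,5)*6=30 best=180 → r--
[0,5] min(20,20)*5=100 best=180 → r--
[0,4] min(20,12)*4=48 best=180 → r--
[0,3] min(20,12)*3=36 best=180 → r--
[0,2] min(20,16)*2=32 best=180 → r--
[0,1] min(20,1)*1=1 best=180 → r--

max area = 180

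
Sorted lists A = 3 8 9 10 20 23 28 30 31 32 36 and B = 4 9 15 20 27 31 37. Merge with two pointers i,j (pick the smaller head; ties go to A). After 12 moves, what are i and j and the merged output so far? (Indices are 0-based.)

i=0 j=0: A[i]=3<=B[j]=4 take 3, i++
i=1 j=0: A[i]=8>B[j]=4 take 4, j++
i=1 j=1: A[i]=8<=B[j]=9 take 8, i++
i=2 j=1: A[i]=9<=B[j]=9 take 9, i++
i=3 j=1: A[i]=10>B[j]=9 take 9, j++
i=3 j=2: A[i]=10<=B[j]=15 take 10, i++
i=4 j=2: A[i]=20>B[j]=15 take 15, j++
i=4 j=3: A[i]=20<=B[j]=20 take 20, i++
i=5 j=3: A[i]=23>B[j]=20 take 20, j++
i=5 j=4: A[i]=23<=B[j]=27 take 23, i++
i=6 j=4: A[i]=28>B[j]=27 take 27, j++
i=6 j=5: A[i]=28<=B[j]=31 take 28, i++

i=7, j=5, merged so far=[3, 4, 8, 9, 9, 10, 15, 20, 20, 23, 27, 28]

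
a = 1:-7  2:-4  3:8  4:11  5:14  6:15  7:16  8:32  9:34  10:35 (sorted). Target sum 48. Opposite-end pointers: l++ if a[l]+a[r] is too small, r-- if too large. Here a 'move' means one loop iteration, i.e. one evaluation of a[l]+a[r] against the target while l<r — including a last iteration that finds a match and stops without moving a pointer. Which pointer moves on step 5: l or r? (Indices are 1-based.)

[1,10] -7+35=28 <48 → l++
[2,10] -4+35=31 <48 → l++
[3,10] 8+35=43 <48 → l++
[4,10] 11+35=46 <48 → l++
[5,10] 14+35=49 >48 → r--

r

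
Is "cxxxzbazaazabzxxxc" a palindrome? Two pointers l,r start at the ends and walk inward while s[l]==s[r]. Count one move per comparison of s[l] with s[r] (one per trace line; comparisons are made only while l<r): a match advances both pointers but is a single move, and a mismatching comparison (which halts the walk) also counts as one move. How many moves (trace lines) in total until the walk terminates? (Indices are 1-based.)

9 moves

l=1 r=18: 'c'=='c', l++,r--
l=2 r=17: 'x'=='x', l++,r--
l=3 r=16: 'x'=='x', l++,r--
l=4 r=15: 'x'=='x', l++,r--
l=5 r=14: 'z'=='z', l++,r--
l=6 r=13: 'b'=='b', l++,r--
l=7 r=12: 'a'=='a', l++,r--
l=8 r=11: 'z'=='z', l++,r--
l=9 r=10: 'a'=='a', l++,r--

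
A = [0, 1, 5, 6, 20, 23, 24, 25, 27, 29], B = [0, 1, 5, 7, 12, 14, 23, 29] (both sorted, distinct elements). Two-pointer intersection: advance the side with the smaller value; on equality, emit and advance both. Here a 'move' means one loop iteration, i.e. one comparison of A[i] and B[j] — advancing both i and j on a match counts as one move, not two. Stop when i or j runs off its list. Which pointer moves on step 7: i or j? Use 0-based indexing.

[i=0,j=0] 0==0 emit → i++,j++
[i=1,j=1] 1==1 emit → i++,j++
[i=2,j=2] 5==5 emit → i++,j++
[i=3,j=3] 6<7 → i++
[i=4,j=3] 20>7 → j++
[i=4,j=4] 20>12 → j++
[i=4,j=5] 20>14 → j++

j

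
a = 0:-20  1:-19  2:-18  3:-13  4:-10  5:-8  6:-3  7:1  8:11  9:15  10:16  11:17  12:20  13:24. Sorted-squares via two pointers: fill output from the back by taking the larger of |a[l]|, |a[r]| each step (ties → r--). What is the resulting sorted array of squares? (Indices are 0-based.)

[1, 9, 64, 100, 121, 169, 225, 256, 289, 324, 361, 400, 400, 576]

[0,13] |-20|<=|24| out[13]=576 → r--
[0,12] |-20|<=|20| out[12]=400 → r--
[0,11] |-20|>|17| out[11]=400 → l++
[1,11] |-19|>|17| out[10]=361 → l++
[2,11] |-18|>|17| out[9]=324 → l++
[3,11] |-13|<=|17| out[8]=289 → r--
[3,10] |-13|<=|16| out[7]=256 → r--
[3,9] |-13|<=|15| out[6]=225 → r--
[3,8] |-13|>|11| out[5]=169 → l++
[4,8] |-10|<=|11| out[4]=121 → r--
[4,7] |-10|>|1| out[3]=100 → l++
[5,7] |-8|>|1| out[2]=64 → l++
[6,7] |-3|>|1| out[1]=9 → l++
[7,7] |1|<=|1| out[0]=1 → r--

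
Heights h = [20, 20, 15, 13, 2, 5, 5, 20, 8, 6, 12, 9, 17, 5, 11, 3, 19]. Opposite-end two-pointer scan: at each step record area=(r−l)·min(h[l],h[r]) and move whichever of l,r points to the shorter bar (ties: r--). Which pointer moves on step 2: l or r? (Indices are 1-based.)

r

[1,17] min(20,19)*16=304 best=304 * → r--
[1,16] min(20,3)*15=45 best=304 → r--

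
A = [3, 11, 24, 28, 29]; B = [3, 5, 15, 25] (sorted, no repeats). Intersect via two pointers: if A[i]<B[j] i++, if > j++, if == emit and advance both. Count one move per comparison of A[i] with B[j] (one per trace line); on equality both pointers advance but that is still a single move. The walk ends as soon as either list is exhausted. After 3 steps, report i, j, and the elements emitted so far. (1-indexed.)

i=1 j=1: 3==3 emit, i++,j++
i=2 j=2: 11>5, j++
i=2 j=3: 11<15, i++

i=3, j=3, emitted=[3]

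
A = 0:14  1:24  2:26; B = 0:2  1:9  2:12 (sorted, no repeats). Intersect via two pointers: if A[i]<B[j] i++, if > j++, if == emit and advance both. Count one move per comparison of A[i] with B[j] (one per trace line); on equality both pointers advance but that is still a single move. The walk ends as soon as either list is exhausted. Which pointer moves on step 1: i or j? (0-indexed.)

j

[i=0,j=0] 14>2 → j++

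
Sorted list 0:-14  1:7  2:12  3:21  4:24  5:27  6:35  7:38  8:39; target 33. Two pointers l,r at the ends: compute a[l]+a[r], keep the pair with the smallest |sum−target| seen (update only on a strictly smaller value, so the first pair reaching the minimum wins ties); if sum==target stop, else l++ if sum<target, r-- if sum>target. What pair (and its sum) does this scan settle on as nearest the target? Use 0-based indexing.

pair (12, 21) with sum 33 (|Δ|=0)

l=0 r=8: -14+39=25 d=8 *, l++
l=1 r=8: 7+39=46 d=13, r--
l=1 r=7: 7+38=45 d=12, r--
l=1 r=6: 7+35=42 d=9, r--
l=1 r=5: 7+27=34 d=1 *, r--
l=1 r=4: 7+24=31 d=2, l++
l=2 r=4: 12+24=36 d=3, r--
l=2 r=3: 12+21=33 d=0 *, stop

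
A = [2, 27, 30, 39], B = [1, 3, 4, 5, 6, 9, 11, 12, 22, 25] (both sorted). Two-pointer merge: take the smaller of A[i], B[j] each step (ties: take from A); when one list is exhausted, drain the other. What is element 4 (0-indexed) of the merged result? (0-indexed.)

merged[4] = 5

i=0 j=0: A[i]=2>B[j]=1 take 1, j++
i=0 j=1: A[i]=2<=B[j]=3 take 2, i++
i=1 j=1: A[i]=27>B[j]=3 take 3, j++
i=1 j=2: A[i]=27>B[j]=4 take 4, j++
i=1 j=3: A[i]=27>B[j]=5 take 5, j++
i=1 j=4: A[i]=27>B[j]=6 take 6, j++
i=1 j=5: A[i]=27>B[j]=9 take 9, j++
i=1 j=6: A[i]=27>B[j]=11 take 11, j++
i=1 j=7: A[i]=27>B[j]=12 take 12, j++
i=1 j=8: A[i]=27>B[j]=22 take 22, j++
i=1 j=9: A[i]=27>B[j]=25 take 25, j++
i=1 j=10: B done, take A[i]=27, i++
i=2 j=10: B done, take A[i]=30, i++
i=3 j=10: B done, take A[i]=39, i++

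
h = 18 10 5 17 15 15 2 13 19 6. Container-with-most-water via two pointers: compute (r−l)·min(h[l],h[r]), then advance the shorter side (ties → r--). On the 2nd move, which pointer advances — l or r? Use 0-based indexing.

l=0 r=9: min(18,6)*9=54 best=54 *, r--
l=0 r=8: min(18,19)*8=144 best=144 *, l++

l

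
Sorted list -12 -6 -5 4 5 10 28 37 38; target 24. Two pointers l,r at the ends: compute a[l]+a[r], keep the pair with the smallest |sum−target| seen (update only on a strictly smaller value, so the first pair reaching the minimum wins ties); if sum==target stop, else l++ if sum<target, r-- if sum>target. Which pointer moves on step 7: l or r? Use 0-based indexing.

l=0 r=8: -12+38=26 d=2 *, r--
l=0 r=7: -12+37=25 d=1 *, r--
l=0 r=6: -12+28=16 d=8, l++
l=1 r=6: -6+28=22 d=2, l++
l=2 r=6: -5+28=23 d=1, l++
l=3 r=6: 4+28=32 d=8, r--
l=3 r=5: 4+10=14 d=10, l++

l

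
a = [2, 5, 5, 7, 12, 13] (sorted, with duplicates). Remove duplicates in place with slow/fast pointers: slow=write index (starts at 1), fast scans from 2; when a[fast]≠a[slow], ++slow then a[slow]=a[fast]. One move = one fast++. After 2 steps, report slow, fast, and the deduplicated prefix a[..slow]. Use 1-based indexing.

slow=2, fast=4, prefix=[2, 5]

(s=1,f=2) a[fast]=5≠a[slow]=2 write a[2]=5 → slow++,fast++
(s=2,f=3) a[fast]=5=a[slow] dup → fast++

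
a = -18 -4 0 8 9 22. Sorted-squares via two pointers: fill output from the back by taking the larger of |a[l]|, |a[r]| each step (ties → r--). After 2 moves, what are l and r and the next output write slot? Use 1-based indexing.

l=2, r=5, next write slot=4

[1,6] |-18|<=|22| out[6]=484 → r--
[1,5] |-18|>|9| out[5]=324 → l++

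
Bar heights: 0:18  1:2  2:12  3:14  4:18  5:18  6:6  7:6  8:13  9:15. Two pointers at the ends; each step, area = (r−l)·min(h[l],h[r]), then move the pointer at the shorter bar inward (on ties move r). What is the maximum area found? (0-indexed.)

max area = 135

l=0 r=9: min(18,15)*9=135 best=135 *, r--
l=0 r=8: min(18,13)*8=104 best=135, r--
l=0 r=7: min(18,6)*7=42 best=135, r--
l=0 r=6: min(18,6)*6=36 best=135, r--
l=0 r=5: min(18,18)*5=90 best=135, r--
l=0 r=4: min(18,18)*4=72 best=135, r--
l=0 r=3: min(18,14)*3=42 best=135, r--
l=0 r=2: min(18,12)*2=24 best=135, r--
l=0 r=1: min(18,2)*1=2 best=135, r--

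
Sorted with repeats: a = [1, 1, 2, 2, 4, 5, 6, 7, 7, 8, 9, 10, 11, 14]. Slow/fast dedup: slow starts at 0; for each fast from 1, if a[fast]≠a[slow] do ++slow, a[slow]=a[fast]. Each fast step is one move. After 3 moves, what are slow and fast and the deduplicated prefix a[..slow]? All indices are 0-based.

(s=0,f=1) a[fast]=1=a[slow] dup → fast++
(s=0,f=2) a[fast]=2≠a[slow]=1 write a[1]=2 → slow++,fast++
(s=1,f=3) a[fast]=2=a[slow] dup → fast++

slow=1, fast=4, prefix=[1, 2]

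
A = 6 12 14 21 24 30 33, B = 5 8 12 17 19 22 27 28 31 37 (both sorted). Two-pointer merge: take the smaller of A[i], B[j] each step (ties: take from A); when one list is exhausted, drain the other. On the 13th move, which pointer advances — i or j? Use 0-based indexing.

[i=0,j=0] A[i]=6>B[j]=5 take 5 → j++
[i=0,j=1] A[i]=6<=B[j]=8 take 6 → i++
[i=1,j=1] A[i]=12>B[j]=8 take 8 → j++
[i=1,j=2] A[i]=12<=B[j]=12 take 12 → i++
[i=2,j=2] A[i]=14>B[j]=12 take 12 → j++
[i=2,j=3] A[i]=14<=B[j]=17 take 14 → i++
[i=3,j=3] A[i]=21>B[j]=17 take 17 → j++
[i=3,j=4] A[i]=21>B[j]=19 take 19 → j++
[i=3,j=5] A[i]=21<=B[j]=22 take 21 → i++
[i=4,j=5] A[i]=24>B[j]=22 take 22 → j++
[i=4,j=6] A[i]=24<=B[j]=27 take 24 → i++
[i=5,j=6] A[i]=30>B[j]=27 take 27 → j++
[i=5,j=7] A[i]=30>B[j]=28 take 28 → j++

j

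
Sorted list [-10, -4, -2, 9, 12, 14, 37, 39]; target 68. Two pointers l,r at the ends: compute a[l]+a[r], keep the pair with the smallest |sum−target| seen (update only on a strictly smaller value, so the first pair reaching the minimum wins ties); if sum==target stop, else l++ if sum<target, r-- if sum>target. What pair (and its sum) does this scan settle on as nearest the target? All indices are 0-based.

pair (37, 39) with sum 76 (|Δ|=8)

l=0 r=7: -10+39=29 d=39 *, l++
l=1 r=7: -4+39=35 d=33 *, l++
l=2 r=7: -2+39=37 d=31 *, l++
l=3 r=7: 9+39=48 d=20 *, l++
l=4 r=7: 12+39=51 d=17 *, l++
l=5 r=7: 14+39=53 d=15 *, l++
l=6 r=7: 37+39=76 d=8 *, r--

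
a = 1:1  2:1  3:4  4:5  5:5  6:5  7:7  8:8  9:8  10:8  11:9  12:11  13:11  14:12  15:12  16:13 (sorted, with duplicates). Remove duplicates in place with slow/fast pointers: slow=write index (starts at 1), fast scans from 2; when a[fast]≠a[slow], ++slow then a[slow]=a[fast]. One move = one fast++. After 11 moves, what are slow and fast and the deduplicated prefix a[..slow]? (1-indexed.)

(s=1,f=2) a[fast]=1=a[slow] dup → fast++
(s=1,f=3) a[fast]=4≠a[slow]=1 write a[2]=4 → slow++,fast++
(s=2,f=4) a[fast]=5≠a[slow]=4 write a[3]=5 → slow++,fast++
(s=3,f=5) a[fast]=5=a[slow] dup → fast++
(s=3,f=6) a[fast]=5=a[slow] dup → fast++
(s=3,f=7) a[fast]=7≠a[slow]=5 write a[4]=7 → slow++,fast++
(s=4,f=8) a[fast]=8≠a[slow]=7 write a[5]=8 → slow++,fast++
(s=5,f=9) a[fast]=8=a[slow] dup → fast++
(s=5,f=10) a[fast]=8=a[slow] dup → fast++
(s=5,f=11) a[fast]=9≠a[slow]=8 write a[6]=9 → slow++,fast++
(s=6,f=12) a[fast]=11≠a[slow]=9 write a[7]=11 → slow++,fast++

slow=7, fast=13, prefix=[1, 4, 5, 7, 8, 9, 11]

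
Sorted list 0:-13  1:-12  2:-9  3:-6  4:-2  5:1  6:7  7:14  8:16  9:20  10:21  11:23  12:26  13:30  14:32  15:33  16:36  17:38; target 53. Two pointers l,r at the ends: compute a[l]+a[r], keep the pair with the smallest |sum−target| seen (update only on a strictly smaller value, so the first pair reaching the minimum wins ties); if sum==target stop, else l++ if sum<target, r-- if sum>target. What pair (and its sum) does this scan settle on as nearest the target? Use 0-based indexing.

pair (20, 33) with sum 53 (|Δ|=0)

[0,17] -13+38=25 d=28 * → l++
[1,17] -12+38=26 d=27 * → l++
[2,17] -9+38=29 d=24 * → l++
[3,17] -6+38=32 d=21 * → l++
[4,17] -2+38=36 d=17 * → l++
[5,17] 1+38=39 d=14 * → l++
[6,17] 7+38=45 d=8 * → l++
[7,17] 14+38=52 d=1 * → l++
[8,17] 16+38=54 d=1 → r--
[8,16] 16+36=52 d=1 → l++
[9,16] 20+36=56 d=3 → r--
[9,15] 20+33=53 d=0 * → stop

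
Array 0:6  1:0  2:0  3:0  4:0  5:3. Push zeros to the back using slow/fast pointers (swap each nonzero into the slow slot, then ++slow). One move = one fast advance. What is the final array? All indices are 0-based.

slow=0 fast=0: a[fast]=6≠0 swap→a[0]=6, slow++,fast++
slow=1 fast=1: a[fast]=0, fast++
slow=1 fast=2: a[fast]=0, fast++
slow=1 fast=3: a[fast]=0, fast++
slow=1 fast=4: a[fast]=0, fast++
slow=1 fast=5: a[fast]=3≠0 swap→a[1]=3, slow++,fast++

[6, 3, 0, 0, 0, 0]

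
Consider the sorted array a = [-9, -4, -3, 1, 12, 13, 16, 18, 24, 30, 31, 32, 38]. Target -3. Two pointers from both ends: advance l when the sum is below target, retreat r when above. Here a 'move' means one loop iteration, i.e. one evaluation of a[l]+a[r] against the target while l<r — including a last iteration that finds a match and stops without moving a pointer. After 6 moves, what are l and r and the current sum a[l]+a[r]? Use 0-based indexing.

l=0, r=6, sum=7

[0,12] -9+38=29 >-3 → r--
[0,11] -9+32=23 >-3 → r--
[0,10] -9+31=22 >-3 → r--
[0,9] -9+30=21 >-3 → r--
[0,8] -9+24=15 >-3 → r--
[0,7] -9+18=9 >-3 → r--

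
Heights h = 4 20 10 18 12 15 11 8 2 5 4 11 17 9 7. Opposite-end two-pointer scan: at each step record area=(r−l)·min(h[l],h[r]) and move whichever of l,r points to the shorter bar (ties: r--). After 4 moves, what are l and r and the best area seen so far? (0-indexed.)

l=1, r=11, best area=187

[0,14] min(4,7)*14=56 best=56 * → l++
[1,14] min(20,7)*13=91 best=91 * → r--
[1,13] min(20,9)*12=108 best=108 * → r--
[1,12] min(20,17)*11=187 best=187 * → r--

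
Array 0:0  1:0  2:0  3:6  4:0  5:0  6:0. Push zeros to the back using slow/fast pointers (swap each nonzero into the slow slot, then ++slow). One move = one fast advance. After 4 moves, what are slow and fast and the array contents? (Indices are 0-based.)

(s=0,f=0) a[fast]=0 → fast++
(s=0,f=1) a[fast]=0 → fast++
(s=0,f=2) a[fast]=0 → fast++
(s=0,f=3) a[fast]=6≠0 swap→a[0]=6 → slow++,fast++

slow=1, fast=4, a=[6, 0, 0, 0, 0, 0, 0]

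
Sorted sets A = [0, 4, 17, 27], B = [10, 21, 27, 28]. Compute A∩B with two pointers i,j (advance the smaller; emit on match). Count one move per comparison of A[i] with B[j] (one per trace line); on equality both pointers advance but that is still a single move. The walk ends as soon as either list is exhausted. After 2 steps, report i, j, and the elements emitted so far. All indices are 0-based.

[i=0,j=0] 0<10 → i++
[i=1,j=0] 4<10 → i++

i=2, j=0, emitted=[]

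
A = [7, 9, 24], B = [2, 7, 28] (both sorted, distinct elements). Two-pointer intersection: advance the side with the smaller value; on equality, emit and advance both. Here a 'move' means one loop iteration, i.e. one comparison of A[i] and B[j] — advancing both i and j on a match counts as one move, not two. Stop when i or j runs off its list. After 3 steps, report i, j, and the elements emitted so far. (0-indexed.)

i=2, j=2, emitted=[7]

i=0 j=0: 7>2, j++
i=0 j=1: 7==7 emit, i++,j++
i=1 j=2: 9<28, i++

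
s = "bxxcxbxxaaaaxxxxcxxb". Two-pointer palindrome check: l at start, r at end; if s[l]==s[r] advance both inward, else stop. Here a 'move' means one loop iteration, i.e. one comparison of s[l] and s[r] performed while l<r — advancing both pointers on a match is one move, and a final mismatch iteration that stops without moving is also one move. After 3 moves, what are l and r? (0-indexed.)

l=3, r=16

l=0 r=19: 'b'=='b', l++,r--
l=1 r=18: 'x'=='x', l++,r--
l=2 r=17: 'x'=='x', l++,r--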